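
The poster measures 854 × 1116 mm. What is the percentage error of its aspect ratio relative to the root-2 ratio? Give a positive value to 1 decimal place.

7.6%

Ratio = 1116 / 854 ≈ 1.3068.
Ideal root-2 ≈ 1.4142. |1.3068 − 1.4142| / 1.4142 ≈ 7.59% → 7.6%.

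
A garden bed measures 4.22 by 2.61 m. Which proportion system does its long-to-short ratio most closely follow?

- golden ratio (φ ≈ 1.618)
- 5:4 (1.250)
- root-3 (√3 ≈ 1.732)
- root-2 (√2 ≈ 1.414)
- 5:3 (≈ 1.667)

4.22/2.61 ≈ 1.617. Nearest candidates are golden ratio (1.618, off by 0.001) and 5:3 (1.667, off by 0.050).

golden ratio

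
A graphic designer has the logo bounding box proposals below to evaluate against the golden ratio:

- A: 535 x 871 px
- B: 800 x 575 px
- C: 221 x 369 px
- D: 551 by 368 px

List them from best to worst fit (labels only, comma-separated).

Ratios: A = 871 / 535 ≈ 1.628; B = 800 / 575 ≈ 1.391; C = 369 / 221 ≈ 1.670; D = 551 / 368 ≈ 1.497.
|Δ from 1.618|: A 0.010; B 0.227; C 0.052; D 0.121.

A, C, D, B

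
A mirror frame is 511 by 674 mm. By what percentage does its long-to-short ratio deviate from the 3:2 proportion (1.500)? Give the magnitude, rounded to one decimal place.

Ratio = 674 / 511 ≈ 1.3190.
Ideal 3:2 = 1.5000. |1.3190 − 1.5000| / 1.5000 ≈ 12.07% → 12.1%.

12.1%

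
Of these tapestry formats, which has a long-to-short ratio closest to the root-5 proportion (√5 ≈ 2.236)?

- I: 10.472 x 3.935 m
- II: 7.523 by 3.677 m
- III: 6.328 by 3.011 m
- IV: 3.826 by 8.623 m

IV

Ratios (long/short): I ≈ 2.661; II ≈ 2.046; III ≈ 2.102; IV ≈ 2.254.
root-5 ≈ 2.236; option IV is nearest (Δ 0.018).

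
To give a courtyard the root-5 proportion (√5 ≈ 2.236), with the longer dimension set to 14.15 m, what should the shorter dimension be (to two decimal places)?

root-5 ≈ 2.23607.
Shorter side = 14.15 ÷ 2.23607 ≈ 6.3281 → 6.33 m.

6.33 m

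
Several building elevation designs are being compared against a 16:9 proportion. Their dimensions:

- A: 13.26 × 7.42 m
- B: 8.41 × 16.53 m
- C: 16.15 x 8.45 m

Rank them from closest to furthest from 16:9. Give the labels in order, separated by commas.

Ratios: A = 13.26 / 7.42 ≈ 1.787; B = 16.53 / 8.41 ≈ 1.966; C = 16.15 / 8.45 ≈ 1.911.
|Δ from 1.778|: A 0.009; B 0.188; C 0.133.

A, C, B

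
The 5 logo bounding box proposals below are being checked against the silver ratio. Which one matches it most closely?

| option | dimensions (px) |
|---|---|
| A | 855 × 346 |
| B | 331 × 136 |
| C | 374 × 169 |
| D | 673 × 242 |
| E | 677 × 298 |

B

Target silver ratio ≈ 2.414.
A: 2.471 (Δ0.057)  B: 2.434 (Δ0.020)  C: 2.213 (Δ0.201)  D: 2.781 (Δ0.367)  E: 2.272 (Δ0.142)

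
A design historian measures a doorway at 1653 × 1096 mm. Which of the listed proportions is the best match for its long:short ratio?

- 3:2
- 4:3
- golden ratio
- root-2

3:2

Ratio = 1653 / 1096 ≈ 1.508.
Distances: 3:2 1.500 (Δ 0.008); 4:3 1.333 (Δ 0.175); golden ratio 1.618 (Δ 0.110); root-2 1.414 (Δ 0.094).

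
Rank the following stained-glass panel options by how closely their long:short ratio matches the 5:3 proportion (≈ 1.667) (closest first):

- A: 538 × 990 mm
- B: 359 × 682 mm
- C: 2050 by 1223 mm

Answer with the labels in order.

Ratios: A = 990 / 538 ≈ 1.840; B = 682 / 359 ≈ 1.900; C = 2050 / 1223 ≈ 1.676.
|Δ from 1.667|: A 0.173; B 0.233; C 0.009.

C, A, B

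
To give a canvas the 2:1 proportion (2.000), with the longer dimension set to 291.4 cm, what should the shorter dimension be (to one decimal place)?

2:1 = 2.00000.
Shorter side = 291.4 ÷ 2.00000 ≈ 145.700 → 145.7 cm.

145.7 cm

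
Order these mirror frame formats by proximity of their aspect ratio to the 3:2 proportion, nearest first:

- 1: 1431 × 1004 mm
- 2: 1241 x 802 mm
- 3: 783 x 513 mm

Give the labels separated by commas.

3, 2, 1

Ratios: 1 = 1431 / 1004 ≈ 1.425; 2 = 1241 / 802 ≈ 1.547; 3 = 783 / 513 ≈ 1.526.
|Δ from 1.500|: 1 0.075; 2 0.047; 3 0.026.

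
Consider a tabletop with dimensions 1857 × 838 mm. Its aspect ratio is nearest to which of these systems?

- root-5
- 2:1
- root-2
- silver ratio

1857/838 ≈ 2.216. Nearest candidates are root-5 (2.236, off by 0.020) and silver ratio (2.414, off by 0.198).

root-5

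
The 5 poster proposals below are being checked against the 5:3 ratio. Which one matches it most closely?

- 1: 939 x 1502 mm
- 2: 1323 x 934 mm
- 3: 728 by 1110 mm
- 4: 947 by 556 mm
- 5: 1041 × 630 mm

5

Ratios (long/short): 1 ≈ 1.600; 2 ≈ 1.416; 3 ≈ 1.525; 4 ≈ 1.703; 5 ≈ 1.652.
5:3 ≈ 1.667; option 5 is nearest (Δ 0.015).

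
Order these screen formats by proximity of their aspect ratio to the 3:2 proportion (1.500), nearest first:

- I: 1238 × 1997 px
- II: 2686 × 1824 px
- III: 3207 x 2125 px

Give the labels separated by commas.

III, II, I

Ratios: I = 1997 / 1238 ≈ 1.613; II = 2686 / 1824 ≈ 1.473; III = 3207 / 2125 ≈ 1.509.
|Δ from 1.500|: I 0.113; II 0.027; III 0.009.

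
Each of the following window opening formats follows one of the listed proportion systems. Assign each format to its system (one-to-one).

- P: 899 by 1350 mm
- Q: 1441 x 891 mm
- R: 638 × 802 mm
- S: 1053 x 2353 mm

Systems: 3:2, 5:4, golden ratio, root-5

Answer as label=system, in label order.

P=3:2, Q=golden ratio, R=5:4, S=root-5

P = 1350/899 ≈ 1.502 → 3:2 (1.500)
Q = 1441/891 ≈ 1.617 → golden ratio (1.618)
R = 802/638 ≈ 1.257 → 5:4 (1.250)
S = 2353/1053 ≈ 2.235 → root-5 (2.236)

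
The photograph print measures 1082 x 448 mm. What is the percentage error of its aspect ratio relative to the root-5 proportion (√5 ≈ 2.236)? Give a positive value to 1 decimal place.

8.0%

Ratio = 1082 / 448 ≈ 2.4152.
Ideal root-5 ≈ 2.2361. |2.4152 − 2.2361| / 2.2361 ≈ 8.01% → 8.0%.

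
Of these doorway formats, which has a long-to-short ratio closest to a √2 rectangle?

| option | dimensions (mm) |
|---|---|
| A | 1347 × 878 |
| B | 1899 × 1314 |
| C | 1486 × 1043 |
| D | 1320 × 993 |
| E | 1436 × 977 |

C

Target root-2 ≈ 1.414.
A: 1.534 (Δ0.120)  B: 1.445 (Δ0.031)  C: 1.425 (Δ0.011)  D: 1.329 (Δ0.085)  E: 1.470 (Δ0.056)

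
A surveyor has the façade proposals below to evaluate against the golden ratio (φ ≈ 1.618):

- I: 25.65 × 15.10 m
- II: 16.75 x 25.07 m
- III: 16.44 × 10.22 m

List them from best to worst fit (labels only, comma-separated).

III, I, II

I: 25.65/15.10 ≈ 1.699 → |1.699 − 1.618| = 0.081
II: 25.07/16.75 ≈ 1.497 → |1.497 − 1.618| = 0.121
III: 16.44/10.22 ≈ 1.609 → |1.609 − 1.618| = 0.009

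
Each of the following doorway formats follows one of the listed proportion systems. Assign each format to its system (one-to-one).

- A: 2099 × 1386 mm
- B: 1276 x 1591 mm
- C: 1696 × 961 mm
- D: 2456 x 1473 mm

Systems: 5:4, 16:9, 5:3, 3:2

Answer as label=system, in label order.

A = 2099/1386 ≈ 1.514 → 3:2 (1.500)
B = 1591/1276 ≈ 1.247 → 5:4 (1.250)
C = 1696/961 ≈ 1.765 → 16:9 (1.778)
D = 2456/1473 ≈ 1.667 → 5:3 (1.667)

A=3:2, B=5:4, C=16:9, D=5:3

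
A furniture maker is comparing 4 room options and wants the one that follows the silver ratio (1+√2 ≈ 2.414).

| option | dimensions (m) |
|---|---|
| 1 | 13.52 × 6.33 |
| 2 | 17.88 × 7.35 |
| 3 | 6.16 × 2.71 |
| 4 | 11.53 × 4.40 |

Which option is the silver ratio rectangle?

Target silver ratio ≈ 2.414.
1: 2.136 (Δ0.278)  2: 2.433 (Δ0.019)  3: 2.273 (Δ0.141)  4: 2.620 (Δ0.206)

2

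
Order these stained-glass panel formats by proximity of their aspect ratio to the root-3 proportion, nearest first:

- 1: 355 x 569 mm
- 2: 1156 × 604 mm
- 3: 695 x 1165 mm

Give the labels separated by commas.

3, 1, 2

Ratios: 1 = 569 / 355 ≈ 1.603; 2 = 1156 / 604 ≈ 1.914; 3 = 1165 / 695 ≈ 1.676.
|Δ from 1.732|: 1 0.129; 2 0.182; 3 0.056.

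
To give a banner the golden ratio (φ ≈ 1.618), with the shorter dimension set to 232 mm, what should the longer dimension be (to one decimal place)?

golden ratio ≈ 1.61803.
Longer side = 232 × 1.61803 ≈ 375.383 → 375.4 mm.

375.4 mm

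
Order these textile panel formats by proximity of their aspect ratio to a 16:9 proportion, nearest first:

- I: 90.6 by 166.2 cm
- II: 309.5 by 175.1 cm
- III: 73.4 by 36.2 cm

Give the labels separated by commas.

II, I, III

Ratios: I = 166.2 / 90.6 ≈ 1.834; II = 309.5 / 175.1 ≈ 1.768; III = 73.4 / 36.2 ≈ 2.028.
|Δ from 1.778|: I 0.056; II 0.010; III 0.250.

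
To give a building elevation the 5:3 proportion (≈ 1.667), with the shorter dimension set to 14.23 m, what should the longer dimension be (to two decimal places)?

5:3 ≈ 1.66667.
Longer side = 14.23 × 1.66667 ≈ 23.7167 → 23.72 m.

23.72 m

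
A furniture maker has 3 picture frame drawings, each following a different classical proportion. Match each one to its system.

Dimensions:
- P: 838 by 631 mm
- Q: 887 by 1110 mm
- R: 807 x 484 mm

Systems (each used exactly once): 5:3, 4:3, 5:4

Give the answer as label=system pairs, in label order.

P=4:3, Q=5:4, R=5:3

Ratios: P ≈ 1.328; Q ≈ 1.251; R ≈ 1.667.
Targets: 5:3 ≈ 1.667; 4:3 ≈ 1.333; 5:4 ≈ 1.250.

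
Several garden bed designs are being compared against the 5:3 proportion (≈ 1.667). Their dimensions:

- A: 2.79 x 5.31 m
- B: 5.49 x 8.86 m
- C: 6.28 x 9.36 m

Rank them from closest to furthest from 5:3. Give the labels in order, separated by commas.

A: 5.31/2.79 ≈ 1.903 → |1.903 − 1.667| = 0.236
B: 8.86/5.49 ≈ 1.614 → |1.614 − 1.667| = 0.053
C: 9.36/6.28 ≈ 1.490 → |1.490 − 1.667| = 0.177

B, C, A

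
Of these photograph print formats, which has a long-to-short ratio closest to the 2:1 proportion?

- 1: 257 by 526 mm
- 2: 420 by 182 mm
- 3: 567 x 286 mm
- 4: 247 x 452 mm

3

Ratios (long/short): 1 ≈ 2.047; 2 ≈ 2.308; 3 ≈ 1.983; 4 ≈ 1.830.
2:1 ≈ 2.000; option 3 is nearest (Δ 0.017).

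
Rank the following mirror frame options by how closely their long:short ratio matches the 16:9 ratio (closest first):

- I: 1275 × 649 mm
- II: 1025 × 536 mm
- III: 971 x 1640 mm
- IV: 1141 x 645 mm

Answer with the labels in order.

Ratios: I = 1275 / 649 ≈ 1.965; II = 1025 / 536 ≈ 1.912; III = 1640 / 971 ≈ 1.689; IV = 1141 / 645 ≈ 1.769.
|Δ from 1.778|: I 0.187; II 0.134; III 0.089; IV 0.009.

IV, III, II, I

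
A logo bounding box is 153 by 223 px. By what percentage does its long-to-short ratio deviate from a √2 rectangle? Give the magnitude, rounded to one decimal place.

Ratio = 223 / 153 ≈ 1.4575.
Ideal root-2 ≈ 1.4142. |1.4575 − 1.4142| / 1.4142 ≈ 3.06% → 3.1%.

3.1%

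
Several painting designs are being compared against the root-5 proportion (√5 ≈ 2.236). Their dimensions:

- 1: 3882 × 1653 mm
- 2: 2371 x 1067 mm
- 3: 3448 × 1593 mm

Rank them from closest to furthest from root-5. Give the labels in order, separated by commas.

1: 3882/1653 ≈ 2.348 → |2.348 − 2.236| = 0.112
2: 2371/1067 ≈ 2.222 → |2.222 − 2.236| = 0.014
3: 3448/1593 ≈ 2.164 → |2.164 − 2.236| = 0.072

2, 3, 1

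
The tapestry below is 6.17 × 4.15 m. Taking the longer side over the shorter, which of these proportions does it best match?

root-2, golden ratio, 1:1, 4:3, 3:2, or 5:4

6.17/4.15 ≈ 1.487. Nearest candidates are 3:2 (1.500, off by 0.013) and root-2 (1.414, off by 0.073).

3:2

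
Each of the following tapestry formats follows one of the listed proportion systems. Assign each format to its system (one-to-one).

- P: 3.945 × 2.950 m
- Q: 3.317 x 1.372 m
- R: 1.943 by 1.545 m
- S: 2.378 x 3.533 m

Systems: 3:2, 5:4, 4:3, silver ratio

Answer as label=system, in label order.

P=4:3, Q=silver ratio, R=5:4, S=3:2

Ratios: P ≈ 1.337; Q ≈ 2.418; R ≈ 1.258; S ≈ 1.486.
Targets: 3:2 ≈ 1.500; 5:4 ≈ 1.250; 4:3 ≈ 1.333; silver ratio ≈ 2.414.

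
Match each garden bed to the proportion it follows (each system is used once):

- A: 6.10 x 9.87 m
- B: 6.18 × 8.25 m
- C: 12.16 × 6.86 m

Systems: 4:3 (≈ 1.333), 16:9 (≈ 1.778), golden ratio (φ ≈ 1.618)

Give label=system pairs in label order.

A = 9.87/6.10 ≈ 1.618 → golden ratio (1.618)
B = 8.25/6.18 ≈ 1.335 → 4:3 (1.333)
C = 12.16/6.86 ≈ 1.773 → 16:9 (1.778)

A=golden ratio, B=4:3, C=16:9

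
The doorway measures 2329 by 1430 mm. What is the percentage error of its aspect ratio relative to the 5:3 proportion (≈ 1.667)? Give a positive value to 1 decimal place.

Ratio = 2329 / 1430 ≈ 1.6287.
Ideal 5:3 ≈ 1.6667. |1.6287 − 1.6667| / 1.6667 ≈ 2.28% → 2.3%.

2.3%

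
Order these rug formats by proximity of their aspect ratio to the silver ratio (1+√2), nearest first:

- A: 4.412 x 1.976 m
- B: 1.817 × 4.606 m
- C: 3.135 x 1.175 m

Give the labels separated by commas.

A: 4.412/1.976 ≈ 2.233 → |2.233 − 2.414| = 0.181
B: 4.606/1.817 ≈ 2.535 → |2.535 − 2.414| = 0.121
C: 3.135/1.175 ≈ 2.668 → |2.668 − 2.414| = 0.254

B, A, C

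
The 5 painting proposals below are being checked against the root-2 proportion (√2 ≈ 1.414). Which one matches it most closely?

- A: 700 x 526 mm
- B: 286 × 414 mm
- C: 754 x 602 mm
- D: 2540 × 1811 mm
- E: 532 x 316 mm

Ratios (long/short): A ≈ 1.331; B ≈ 1.448; C ≈ 1.252; D ≈ 1.403; E ≈ 1.684.
root-2 ≈ 1.414; option D is nearest (Δ 0.011).

D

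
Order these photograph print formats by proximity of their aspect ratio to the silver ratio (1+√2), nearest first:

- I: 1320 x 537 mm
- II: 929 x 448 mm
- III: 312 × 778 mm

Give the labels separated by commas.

I, III, II

I: 1320/537 ≈ 2.458 → |2.458 − 2.414| = 0.044
II: 929/448 ≈ 2.074 → |2.074 − 2.414| = 0.340
III: 778/312 ≈ 2.494 → |2.494 − 2.414| = 0.080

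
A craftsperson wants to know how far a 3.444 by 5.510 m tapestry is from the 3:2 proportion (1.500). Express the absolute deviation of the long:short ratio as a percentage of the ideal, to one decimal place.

Ratio = 5.510 / 3.444 ≈ 1.5999.
Ideal 3:2 = 1.5000. |1.5999 − 1.5000| / 1.5000 ≈ 6.66% → 6.7%.

6.7%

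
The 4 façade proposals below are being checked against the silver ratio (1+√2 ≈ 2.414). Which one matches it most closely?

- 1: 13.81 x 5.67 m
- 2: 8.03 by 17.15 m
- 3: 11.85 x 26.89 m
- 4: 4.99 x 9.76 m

Ratios (long/short): 1 ≈ 2.436; 2 ≈ 2.136; 3 ≈ 2.269; 4 ≈ 1.956.
silver ratio ≈ 2.414; option 1 is nearest (Δ 0.022).

1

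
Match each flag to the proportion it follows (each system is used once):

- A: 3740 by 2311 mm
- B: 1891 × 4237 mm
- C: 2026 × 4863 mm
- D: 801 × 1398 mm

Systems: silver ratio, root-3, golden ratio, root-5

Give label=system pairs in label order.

Ratios: A ≈ 1.618; B ≈ 2.241; C ≈ 2.400; D ≈ 1.745.
Targets: silver ratio ≈ 2.414; root-3 ≈ 1.732; golden ratio ≈ 1.618; root-5 ≈ 2.236.

A=golden ratio, B=root-5, C=silver ratio, D=root-3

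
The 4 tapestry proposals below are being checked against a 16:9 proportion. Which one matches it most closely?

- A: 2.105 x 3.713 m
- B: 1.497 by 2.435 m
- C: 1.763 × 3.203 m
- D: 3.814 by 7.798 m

A

Target 16:9 ≈ 1.778.
A: 1.764 (Δ0.014)  B: 1.627 (Δ0.151)  C: 1.817 (Δ0.039)  D: 2.045 (Δ0.267)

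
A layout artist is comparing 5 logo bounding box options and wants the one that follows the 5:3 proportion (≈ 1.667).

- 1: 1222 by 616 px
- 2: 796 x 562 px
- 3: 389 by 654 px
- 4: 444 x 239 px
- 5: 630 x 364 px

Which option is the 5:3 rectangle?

3

Target 5:3 ≈ 1.667.
1: 1.984 (Δ0.317)  2: 1.416 (Δ0.251)  3: 1.681 (Δ0.014)  4: 1.858 (Δ0.191)  5: 1.731 (Δ0.064)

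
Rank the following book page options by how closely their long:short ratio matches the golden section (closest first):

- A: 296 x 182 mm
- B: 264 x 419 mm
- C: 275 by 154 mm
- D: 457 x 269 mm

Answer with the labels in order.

A, B, D, C

Ratios: A = 296 / 182 ≈ 1.626; B = 419 / 264 ≈ 1.587; C = 275 / 154 ≈ 1.786; D = 457 / 269 ≈ 1.699.
|Δ from 1.618|: A 0.008; B 0.031; C 0.168; D 0.081.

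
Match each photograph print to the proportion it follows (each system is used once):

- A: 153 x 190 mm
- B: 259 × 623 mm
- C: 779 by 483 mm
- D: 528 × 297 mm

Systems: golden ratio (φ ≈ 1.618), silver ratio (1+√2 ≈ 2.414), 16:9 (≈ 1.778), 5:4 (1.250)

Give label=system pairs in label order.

A=5:4, B=silver ratio, C=golden ratio, D=16:9

A = 190/153 ≈ 1.242 → 5:4 (1.250)
B = 623/259 ≈ 2.405 → silver ratio (2.414)
C = 779/483 ≈ 1.613 → golden ratio (1.618)
D = 528/297 ≈ 1.778 → 16:9 (1.778)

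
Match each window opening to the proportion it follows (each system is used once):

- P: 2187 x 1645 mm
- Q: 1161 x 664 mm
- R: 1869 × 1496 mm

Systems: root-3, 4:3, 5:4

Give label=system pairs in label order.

P = 2187/1645 ≈ 1.329 → 4:3 (1.333)
Q = 1161/664 ≈ 1.748 → root-3 (1.732)
R = 1869/1496 ≈ 1.249 → 5:4 (1.250)

P=4:3, Q=root-3, R=5:4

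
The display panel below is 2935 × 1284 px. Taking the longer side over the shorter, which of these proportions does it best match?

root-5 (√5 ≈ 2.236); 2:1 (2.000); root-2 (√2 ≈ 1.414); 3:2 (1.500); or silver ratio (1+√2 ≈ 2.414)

2935/1284 ≈ 2.286. Nearest candidates are root-5 (2.236, off by 0.050) and silver ratio (2.414, off by 0.128).

root-5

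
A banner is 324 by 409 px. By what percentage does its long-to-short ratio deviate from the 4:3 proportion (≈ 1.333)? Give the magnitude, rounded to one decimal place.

Ratio = 409 / 324 ≈ 1.2623.
Ideal 4:3 ≈ 1.3333. |1.2623 − 1.3333| / 1.3333 ≈ 5.33% → 5.3%.

5.3%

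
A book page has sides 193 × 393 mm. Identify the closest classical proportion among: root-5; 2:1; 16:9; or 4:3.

393/193 ≈ 2.036. Nearest candidates are 2:1 (2.000, off by 0.036) and root-5 (2.236, off by 0.200).

2:1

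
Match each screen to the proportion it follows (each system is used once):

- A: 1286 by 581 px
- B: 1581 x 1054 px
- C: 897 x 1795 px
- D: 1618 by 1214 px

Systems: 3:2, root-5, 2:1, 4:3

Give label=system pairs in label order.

Ratios: A ≈ 2.213; B ≈ 1.500; C ≈ 2.001; D ≈ 1.333.
Targets: 3:2 ≈ 1.500; root-5 ≈ 2.236; 2:1 ≈ 2.000; 4:3 ≈ 1.333.

A=root-5, B=3:2, C=2:1, D=4:3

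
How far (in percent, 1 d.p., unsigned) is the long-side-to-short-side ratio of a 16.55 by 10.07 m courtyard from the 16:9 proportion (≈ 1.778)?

7.6%

Ratio = 16.55 / 10.07 ≈ 1.6435.
Ideal 16:9 ≈ 1.7778. |1.6435 − 1.7778| / 1.7778 ≈ 7.55% → 7.6%.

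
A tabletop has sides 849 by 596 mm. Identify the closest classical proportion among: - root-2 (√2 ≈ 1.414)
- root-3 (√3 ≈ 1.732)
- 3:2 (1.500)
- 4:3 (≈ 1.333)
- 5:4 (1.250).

849/596 ≈ 1.424. Nearest candidates are root-2 (1.414, off by 0.010) and 3:2 (1.500, off by 0.076).

root-2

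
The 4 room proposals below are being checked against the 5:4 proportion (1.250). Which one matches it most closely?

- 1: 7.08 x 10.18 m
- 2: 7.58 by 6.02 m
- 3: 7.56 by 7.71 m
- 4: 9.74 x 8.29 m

Ratios (long/short): 1 ≈ 1.438; 2 ≈ 1.259; 3 ≈ 1.020; 4 ≈ 1.175.
5:4 ≈ 1.250; option 2 is nearest (Δ 0.009).

2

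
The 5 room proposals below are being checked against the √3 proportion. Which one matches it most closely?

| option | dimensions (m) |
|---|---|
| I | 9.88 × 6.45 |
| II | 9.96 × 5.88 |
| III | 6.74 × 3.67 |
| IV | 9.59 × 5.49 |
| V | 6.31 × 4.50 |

IV

Target root-3 ≈ 1.732.
I: 1.532 (Δ0.200)  II: 1.694 (Δ0.038)  III: 1.837 (Δ0.105)  IV: 1.747 (Δ0.015)  V: 1.402 (Δ0.330)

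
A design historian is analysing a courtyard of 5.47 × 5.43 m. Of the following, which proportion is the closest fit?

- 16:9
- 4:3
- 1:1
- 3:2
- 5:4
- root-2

5.47/5.43 ≈ 1.007. Nearest candidates are 1:1 (1.000, off by 0.007) and 5:4 (1.250, off by 0.243).

1:1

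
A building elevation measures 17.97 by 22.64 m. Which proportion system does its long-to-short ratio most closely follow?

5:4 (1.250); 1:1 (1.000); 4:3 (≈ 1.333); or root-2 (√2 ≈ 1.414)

22.64/17.97 ≈ 1.260. Nearest candidates are 5:4 (1.250, off by 0.010) and 4:3 (1.333, off by 0.073).

5:4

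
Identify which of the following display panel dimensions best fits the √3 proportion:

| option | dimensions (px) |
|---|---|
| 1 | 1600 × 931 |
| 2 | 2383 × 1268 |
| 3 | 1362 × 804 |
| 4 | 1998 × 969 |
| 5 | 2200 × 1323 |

Target root-3 ≈ 1.732.
1: 1.719 (Δ0.013)  2: 1.879 (Δ0.147)  3: 1.694 (Δ0.038)  4: 2.062 (Δ0.330)  5: 1.663 (Δ0.069)

1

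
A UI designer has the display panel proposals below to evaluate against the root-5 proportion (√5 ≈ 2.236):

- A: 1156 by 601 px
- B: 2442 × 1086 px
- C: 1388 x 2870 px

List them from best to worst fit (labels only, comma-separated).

A: 1156/601 ≈ 1.923 → |1.923 − 2.236| = 0.313
B: 2442/1086 ≈ 2.249 → |2.249 − 2.236| = 0.013
C: 2870/1388 ≈ 2.068 → |2.068 − 2.236| = 0.168

B, C, A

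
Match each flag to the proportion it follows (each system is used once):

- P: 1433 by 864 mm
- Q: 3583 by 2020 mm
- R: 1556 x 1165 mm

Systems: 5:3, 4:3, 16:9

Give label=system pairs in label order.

P = 1433/864 ≈ 1.659 → 5:3 (1.667)
Q = 3583/2020 ≈ 1.774 → 16:9 (1.778)
R = 1556/1165 ≈ 1.336 → 4:3 (1.333)

P=5:3, Q=16:9, R=4:3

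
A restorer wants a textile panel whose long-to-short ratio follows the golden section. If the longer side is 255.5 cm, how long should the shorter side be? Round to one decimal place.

157.9 cm

golden ratio ≈ 1.61803.
Shorter side = 255.5 ÷ 1.61803 ≈ 157.908 → 157.9 cm.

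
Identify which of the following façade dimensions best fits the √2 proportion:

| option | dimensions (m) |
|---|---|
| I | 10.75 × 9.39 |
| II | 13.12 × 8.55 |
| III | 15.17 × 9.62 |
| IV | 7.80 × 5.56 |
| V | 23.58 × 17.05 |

Ratios (long/short): I ≈ 1.145; II ≈ 1.535; III ≈ 1.577; IV ≈ 1.403; V ≈ 1.383.
root-2 ≈ 1.414; option IV is nearest (Δ 0.011).

IV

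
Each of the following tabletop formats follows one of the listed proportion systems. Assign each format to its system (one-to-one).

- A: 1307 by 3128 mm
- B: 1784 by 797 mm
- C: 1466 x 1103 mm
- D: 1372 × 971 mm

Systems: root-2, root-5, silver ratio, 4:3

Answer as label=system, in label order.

A=silver ratio, B=root-5, C=4:3, D=root-2

Ratios: A ≈ 2.393; B ≈ 2.238; C ≈ 1.329; D ≈ 1.413.
Targets: root-2 ≈ 1.414; root-5 ≈ 2.236; silver ratio ≈ 2.414; 4:3 ≈ 1.333.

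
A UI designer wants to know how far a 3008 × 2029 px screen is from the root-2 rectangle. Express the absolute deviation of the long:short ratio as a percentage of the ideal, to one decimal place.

Ratio = 3008 / 2029 ≈ 1.4825.
Ideal root-2 ≈ 1.4142. |1.4825 − 1.4142| / 1.4142 ≈ 4.83% → 4.8%.

4.8%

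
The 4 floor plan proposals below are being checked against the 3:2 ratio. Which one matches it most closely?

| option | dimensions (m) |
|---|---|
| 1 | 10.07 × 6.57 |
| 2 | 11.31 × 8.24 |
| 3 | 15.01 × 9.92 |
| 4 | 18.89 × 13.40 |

3

Ratios (long/short): 1 ≈ 1.533; 2 ≈ 1.373; 3 ≈ 1.513; 4 ≈ 1.410.
3:2 ≈ 1.500; option 3 is nearest (Δ 0.013).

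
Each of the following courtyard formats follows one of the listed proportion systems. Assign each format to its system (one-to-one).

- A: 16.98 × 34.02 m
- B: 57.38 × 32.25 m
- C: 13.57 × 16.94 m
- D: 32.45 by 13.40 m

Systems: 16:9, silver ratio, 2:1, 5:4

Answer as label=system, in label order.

A=2:1, B=16:9, C=5:4, D=silver ratio

A = 34.02/16.98 ≈ 2.004 → 2:1 (2.000)
B = 57.38/32.25 ≈ 1.779 → 16:9 (1.778)
C = 16.94/13.57 ≈ 1.248 → 5:4 (1.250)
D = 32.45/13.40 ≈ 2.422 → silver ratio (2.414)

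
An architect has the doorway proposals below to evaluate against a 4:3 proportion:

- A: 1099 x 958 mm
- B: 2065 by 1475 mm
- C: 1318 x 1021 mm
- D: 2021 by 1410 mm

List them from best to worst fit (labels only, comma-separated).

C, B, D, A

A: 1099/958 ≈ 1.147 → |1.147 − 1.333| = 0.186
B: 2065/1475 ≈ 1.400 → |1.400 − 1.333| = 0.067
C: 1318/1021 ≈ 1.291 → |1.291 − 1.333| = 0.042
D: 2021/1410 ≈ 1.433 → |1.433 − 1.333| = 0.100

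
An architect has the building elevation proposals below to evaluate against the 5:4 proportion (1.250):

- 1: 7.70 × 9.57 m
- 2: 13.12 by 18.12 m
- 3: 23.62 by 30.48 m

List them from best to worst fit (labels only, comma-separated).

1, 3, 2

Ratios: 1 = 9.57 / 7.70 ≈ 1.243; 2 = 18.12 / 13.12 ≈ 1.381; 3 = 30.48 / 23.62 ≈ 1.290.
|Δ from 1.250|: 1 0.007; 2 0.131; 3 0.040.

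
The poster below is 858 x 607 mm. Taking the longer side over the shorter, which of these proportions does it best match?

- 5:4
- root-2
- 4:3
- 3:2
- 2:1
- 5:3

root-2

Ratio = 858 / 607 ≈ 1.414.
Distances: 5:4 1.250 (Δ 0.164); root-2 1.414 (Δ 0.000); 4:3 1.333 (Δ 0.081); 3:2 1.500 (Δ 0.086); 2:1 2.000 (Δ 0.586); 5:3 1.667 (Δ 0.253).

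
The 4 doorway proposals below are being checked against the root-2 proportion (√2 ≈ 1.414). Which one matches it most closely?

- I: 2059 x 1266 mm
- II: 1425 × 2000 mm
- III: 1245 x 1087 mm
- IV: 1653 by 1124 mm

II

Ratios (long/short): I ≈ 1.626; II ≈ 1.404; III ≈ 1.145; IV ≈ 1.471.
root-2 ≈ 1.414; option II is nearest (Δ 0.010).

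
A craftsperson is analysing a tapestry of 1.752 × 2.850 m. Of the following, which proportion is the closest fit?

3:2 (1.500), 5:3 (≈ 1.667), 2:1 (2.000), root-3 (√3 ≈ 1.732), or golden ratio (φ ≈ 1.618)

2.850/1.752 ≈ 1.627. Nearest candidates are golden ratio (1.618, off by 0.009) and 5:3 (1.667, off by 0.040).

golden ratio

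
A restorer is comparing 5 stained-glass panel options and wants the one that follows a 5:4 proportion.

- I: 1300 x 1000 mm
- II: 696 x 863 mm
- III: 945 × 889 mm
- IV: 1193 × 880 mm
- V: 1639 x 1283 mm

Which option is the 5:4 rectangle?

Ratios (long/short): I ≈ 1.300; II ≈ 1.240; III ≈ 1.063; IV ≈ 1.356; V ≈ 1.277.
5:4 ≈ 1.250; option II is nearest (Δ 0.010).

II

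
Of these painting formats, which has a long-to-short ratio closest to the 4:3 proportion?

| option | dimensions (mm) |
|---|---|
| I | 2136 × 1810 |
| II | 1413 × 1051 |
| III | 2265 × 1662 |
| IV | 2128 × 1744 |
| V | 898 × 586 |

II

Target 4:3 ≈ 1.333.
I: 1.180 (Δ0.153)  II: 1.344 (Δ0.011)  III: 1.363 (Δ0.030)  IV: 1.220 (Δ0.113)  V: 1.532 (Δ0.199)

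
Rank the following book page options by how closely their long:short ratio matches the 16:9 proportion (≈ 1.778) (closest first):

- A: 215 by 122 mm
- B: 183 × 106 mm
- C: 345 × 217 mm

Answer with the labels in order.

Ratios: A = 215 / 122 ≈ 1.762; B = 183 / 106 ≈ 1.726; C = 345 / 217 ≈ 1.590.
|Δ from 1.778|: A 0.016; B 0.052; C 0.188.

A, B, C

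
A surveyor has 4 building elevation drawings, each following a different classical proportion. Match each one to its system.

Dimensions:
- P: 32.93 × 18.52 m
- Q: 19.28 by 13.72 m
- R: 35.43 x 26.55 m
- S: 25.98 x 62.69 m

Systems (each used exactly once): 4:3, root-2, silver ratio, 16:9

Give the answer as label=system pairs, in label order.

P = 32.93/18.52 ≈ 1.778 → 16:9 (1.778)
Q = 19.28/13.72 ≈ 1.405 → root-2 (1.414)
R = 35.43/26.55 ≈ 1.334 → 4:3 (1.333)
S = 62.69/25.98 ≈ 2.413 → silver ratio (2.414)

P=16:9, Q=root-2, R=4:3, S=silver ratio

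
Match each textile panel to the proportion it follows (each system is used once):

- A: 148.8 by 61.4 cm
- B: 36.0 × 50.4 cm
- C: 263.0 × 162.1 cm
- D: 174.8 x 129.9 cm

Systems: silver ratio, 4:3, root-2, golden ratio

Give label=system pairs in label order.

A = 148.8/61.4 ≈ 2.423 → silver ratio (2.414)
B = 50.4/36.0 ≈ 1.400 → root-2 (1.414)
C = 263.0/162.1 ≈ 1.622 → golden ratio (1.618)
D = 174.8/129.9 ≈ 1.346 → 4:3 (1.333)

A=silver ratio, B=root-2, C=golden ratio, D=4:3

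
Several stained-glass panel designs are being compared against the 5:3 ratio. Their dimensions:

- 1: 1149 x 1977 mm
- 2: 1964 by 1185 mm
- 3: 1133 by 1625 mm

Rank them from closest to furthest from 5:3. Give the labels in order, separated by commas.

Ratios: 1 = 1977 / 1149 ≈ 1.721; 2 = 1964 / 1185 ≈ 1.657; 3 = 1625 / 1133 ≈ 1.434.
|Δ from 1.667|: 1 0.054; 2 0.010; 3 0.233.

2, 1, 3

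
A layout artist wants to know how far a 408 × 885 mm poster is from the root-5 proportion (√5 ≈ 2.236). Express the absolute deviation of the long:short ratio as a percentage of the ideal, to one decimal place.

Ratio = 885 / 408 ≈ 2.1691.
Ideal root-5 ≈ 2.2361. |2.1691 − 2.2361| / 2.2361 ≈ 3.00% → 3.0%.

3.0%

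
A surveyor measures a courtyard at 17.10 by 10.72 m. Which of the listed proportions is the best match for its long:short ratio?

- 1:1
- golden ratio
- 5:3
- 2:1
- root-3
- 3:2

golden ratio

Ratio = 17.10 / 10.72 ≈ 1.595.
Distances: 1:1 1.000 (Δ 0.595); golden ratio 1.618 (Δ 0.023); 5:3 1.667 (Δ 0.072); 2:1 2.000 (Δ 0.405); root-3 1.732 (Δ 0.137); 3:2 1.500 (Δ 0.095).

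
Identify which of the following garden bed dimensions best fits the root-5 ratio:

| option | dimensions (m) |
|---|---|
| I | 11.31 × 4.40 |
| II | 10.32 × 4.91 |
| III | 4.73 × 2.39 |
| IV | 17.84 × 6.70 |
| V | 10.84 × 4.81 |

V

Ratios (long/short): I ≈ 2.570; II ≈ 2.102; III ≈ 1.979; IV ≈ 2.663; V ≈ 2.254.
root-5 ≈ 2.236; option V is nearest (Δ 0.018).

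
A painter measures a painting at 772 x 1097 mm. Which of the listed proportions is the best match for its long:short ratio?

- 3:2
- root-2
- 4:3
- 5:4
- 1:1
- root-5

root-2

1097/772 ≈ 1.421. Nearest candidates are root-2 (1.414, off by 0.007) and 3:2 (1.500, off by 0.079).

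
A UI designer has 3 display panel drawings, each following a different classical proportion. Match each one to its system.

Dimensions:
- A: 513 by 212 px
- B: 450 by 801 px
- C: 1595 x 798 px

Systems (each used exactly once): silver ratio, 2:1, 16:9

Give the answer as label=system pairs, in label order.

A=silver ratio, B=16:9, C=2:1

A = 513/212 ≈ 2.420 → silver ratio (2.414)
B = 801/450 ≈ 1.780 → 16:9 (1.778)
C = 1595/798 ≈ 1.999 → 2:1 (2.000)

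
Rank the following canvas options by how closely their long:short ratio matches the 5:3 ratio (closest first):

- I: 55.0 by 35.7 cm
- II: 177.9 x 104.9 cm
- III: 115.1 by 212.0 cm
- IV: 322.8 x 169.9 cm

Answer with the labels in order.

II, I, III, IV

Ratios: I = 55.0 / 35.7 ≈ 1.541; II = 177.9 / 104.9 ≈ 1.696; III = 212.0 / 115.1 ≈ 1.842; IV = 322.8 / 169.9 ≈ 1.900.
|Δ from 1.667|: I 0.126; II 0.029; III 0.175; IV 0.233.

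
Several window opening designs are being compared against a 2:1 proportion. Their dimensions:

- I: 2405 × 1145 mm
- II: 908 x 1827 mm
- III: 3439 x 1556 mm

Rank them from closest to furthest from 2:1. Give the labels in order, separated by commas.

Ratios: I = 2405 / 1145 ≈ 2.100; II = 1827 / 908 ≈ 2.012; III = 3439 / 1556 ≈ 2.210.
|Δ from 2.000|: I 0.100; II 0.012; III 0.210.

II, I, III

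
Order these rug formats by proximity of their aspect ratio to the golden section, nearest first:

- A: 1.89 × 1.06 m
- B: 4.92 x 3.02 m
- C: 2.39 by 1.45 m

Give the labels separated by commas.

B, C, A

Ratios: A = 1.89 / 1.06 ≈ 1.783; B = 4.92 / 3.02 ≈ 1.629; C = 2.39 / 1.45 ≈ 1.648.
|Δ from 1.618|: A 0.165; B 0.011; C 0.030.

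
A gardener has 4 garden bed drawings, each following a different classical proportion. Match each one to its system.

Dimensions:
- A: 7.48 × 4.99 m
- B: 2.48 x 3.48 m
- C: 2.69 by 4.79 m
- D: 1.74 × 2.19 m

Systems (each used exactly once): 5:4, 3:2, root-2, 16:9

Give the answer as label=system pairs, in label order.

Ratios: A ≈ 1.499; B ≈ 1.403; C ≈ 1.781; D ≈ 1.259.
Targets: 5:4 ≈ 1.250; 3:2 ≈ 1.500; root-2 ≈ 1.414; 16:9 ≈ 1.778.

A=3:2, B=root-2, C=16:9, D=5:4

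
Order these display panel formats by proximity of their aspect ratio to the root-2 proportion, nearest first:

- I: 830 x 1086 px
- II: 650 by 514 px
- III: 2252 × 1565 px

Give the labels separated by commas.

Ratios: I = 1086 / 830 ≈ 1.308; II = 650 / 514 ≈ 1.265; III = 2252 / 1565 ≈ 1.439.
|Δ from 1.414|: I 0.106; II 0.149; III 0.025.

III, I, II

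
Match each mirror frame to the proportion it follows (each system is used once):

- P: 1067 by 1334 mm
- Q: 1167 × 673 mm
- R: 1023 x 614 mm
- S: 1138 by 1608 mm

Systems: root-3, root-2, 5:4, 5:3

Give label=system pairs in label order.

P = 1334/1067 ≈ 1.250 → 5:4 (1.250)
Q = 1167/673 ≈ 1.734 → root-3 (1.732)
R = 1023/614 ≈ 1.666 → 5:3 (1.667)
S = 1608/1138 ≈ 1.413 → root-2 (1.414)

P=5:4, Q=root-3, R=5:3, S=root-2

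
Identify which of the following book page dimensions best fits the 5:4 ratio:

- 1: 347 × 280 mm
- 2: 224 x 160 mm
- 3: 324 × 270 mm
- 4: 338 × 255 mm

Target 5:4 ≈ 1.250.
1: 1.239 (Δ0.011)  2: 1.400 (Δ0.150)  3: 1.200 (Δ0.050)  4: 1.325 (Δ0.075)

1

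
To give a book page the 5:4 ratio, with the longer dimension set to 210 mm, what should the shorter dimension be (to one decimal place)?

5:4 = 1.25000.
Shorter side = 210 ÷ 1.25000 ≈ 168.000 → 168.0 mm.

168.0 mm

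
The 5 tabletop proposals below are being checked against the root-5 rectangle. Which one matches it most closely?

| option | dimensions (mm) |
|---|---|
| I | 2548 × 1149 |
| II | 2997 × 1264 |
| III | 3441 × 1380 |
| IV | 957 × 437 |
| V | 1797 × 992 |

I

Target root-5 ≈ 2.236.
I: 2.218 (Δ0.018)  II: 2.371 (Δ0.135)  III: 2.493 (Δ0.257)  IV: 2.190 (Δ0.046)  V: 1.811 (Δ0.425)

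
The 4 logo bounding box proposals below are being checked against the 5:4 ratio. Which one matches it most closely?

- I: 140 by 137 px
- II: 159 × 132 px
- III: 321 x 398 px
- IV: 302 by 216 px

III

Target 5:4 ≈ 1.250.
I: 1.022 (Δ0.228)  II: 1.205 (Δ0.045)  III: 1.240 (Δ0.010)  IV: 1.398 (Δ0.148)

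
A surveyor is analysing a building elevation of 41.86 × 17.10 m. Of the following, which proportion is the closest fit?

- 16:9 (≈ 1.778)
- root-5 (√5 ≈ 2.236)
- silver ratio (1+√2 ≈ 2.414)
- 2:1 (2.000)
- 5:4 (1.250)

41.86/17.10 ≈ 2.448. Nearest candidates are silver ratio (2.414, off by 0.034) and root-5 (2.236, off by 0.212).

silver ratio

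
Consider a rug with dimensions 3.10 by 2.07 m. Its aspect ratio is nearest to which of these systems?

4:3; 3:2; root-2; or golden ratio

Ratio = 3.10 / 2.07 ≈ 1.498.
Distances: 4:3 1.333 (Δ 0.165); 3:2 1.500 (Δ 0.002); root-2 1.414 (Δ 0.084); golden ratio 1.618 (Δ 0.120).

3:2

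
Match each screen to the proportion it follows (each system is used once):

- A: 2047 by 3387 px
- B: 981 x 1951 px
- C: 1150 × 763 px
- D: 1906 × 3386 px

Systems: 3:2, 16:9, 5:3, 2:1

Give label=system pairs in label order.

A = 3387/2047 ≈ 1.655 → 5:3 (1.667)
B = 1951/981 ≈ 1.989 → 2:1 (2.000)
C = 1150/763 ≈ 1.507 → 3:2 (1.500)
D = 3386/1906 ≈ 1.776 → 16:9 (1.778)

A=5:3, B=2:1, C=3:2, D=16:9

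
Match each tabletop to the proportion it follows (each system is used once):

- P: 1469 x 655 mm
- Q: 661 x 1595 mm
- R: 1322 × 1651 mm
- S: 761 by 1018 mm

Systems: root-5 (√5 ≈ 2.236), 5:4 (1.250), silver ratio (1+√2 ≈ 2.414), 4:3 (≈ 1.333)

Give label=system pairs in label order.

Ratios: P ≈ 2.243; Q ≈ 2.413; R ≈ 1.249; S ≈ 1.338.
Targets: root-5 ≈ 2.236; 5:4 ≈ 1.250; silver ratio ≈ 2.414; 4:3 ≈ 1.333.

P=root-5, Q=silver ratio, R=5:4, S=4:3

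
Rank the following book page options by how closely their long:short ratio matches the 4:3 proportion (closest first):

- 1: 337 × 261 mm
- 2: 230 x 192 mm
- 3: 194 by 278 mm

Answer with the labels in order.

1, 3, 2

Ratios: 1 = 337 / 261 ≈ 1.291; 2 = 230 / 192 ≈ 1.198; 3 = 278 / 194 ≈ 1.433.
|Δ from 1.333|: 1 0.042; 2 0.135; 3 0.100.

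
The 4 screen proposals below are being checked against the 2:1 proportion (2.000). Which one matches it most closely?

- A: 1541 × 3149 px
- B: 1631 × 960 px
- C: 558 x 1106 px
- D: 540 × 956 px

Ratios (long/short): A ≈ 2.043; B ≈ 1.699; C ≈ 1.982; D ≈ 1.770.
2:1 ≈ 2.000; option C is nearest (Δ 0.018).

C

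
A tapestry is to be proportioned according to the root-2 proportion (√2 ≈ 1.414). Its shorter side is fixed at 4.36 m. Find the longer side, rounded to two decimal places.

6.17 m

root-2 ≈ 1.41421.
Longer side = 4.36 × 1.41421 ≈ 6.1660 → 6.17 m.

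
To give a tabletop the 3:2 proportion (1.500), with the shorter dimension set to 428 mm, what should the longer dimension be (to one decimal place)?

642.0 mm

3:2 = 1.50000.
Longer side = 428 × 1.50000 ≈ 642.000 → 642.0 mm.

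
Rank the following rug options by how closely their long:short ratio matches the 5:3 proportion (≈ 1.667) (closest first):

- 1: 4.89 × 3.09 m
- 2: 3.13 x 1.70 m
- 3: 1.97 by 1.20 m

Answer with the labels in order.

3, 1, 2

1: 4.89/3.09 ≈ 1.583 → |1.583 − 1.667| = 0.084
2: 3.13/1.70 ≈ 1.841 → |1.841 − 1.667| = 0.174
3: 1.97/1.20 ≈ 1.642 → |1.642 − 1.667| = 0.025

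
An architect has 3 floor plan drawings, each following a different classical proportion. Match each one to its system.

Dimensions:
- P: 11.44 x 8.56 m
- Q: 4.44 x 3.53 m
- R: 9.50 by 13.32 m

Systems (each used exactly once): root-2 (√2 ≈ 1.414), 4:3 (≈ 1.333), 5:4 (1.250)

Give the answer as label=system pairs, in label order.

P=4:3, Q=5:4, R=root-2

P = 11.44/8.56 ≈ 1.336 → 4:3 (1.333)
Q = 4.44/3.53 ≈ 1.258 → 5:4 (1.250)
R = 13.32/9.50 ≈ 1.402 → root-2 (1.414)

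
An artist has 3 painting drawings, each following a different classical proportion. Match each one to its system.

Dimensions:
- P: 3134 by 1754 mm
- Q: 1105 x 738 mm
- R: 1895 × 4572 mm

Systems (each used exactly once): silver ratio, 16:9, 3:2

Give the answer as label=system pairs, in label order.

P = 3134/1754 ≈ 1.787 → 16:9 (1.778)
Q = 1105/738 ≈ 1.497 → 3:2 (1.500)
R = 4572/1895 ≈ 2.413 → silver ratio (2.414)

P=16:9, Q=3:2, R=silver ratio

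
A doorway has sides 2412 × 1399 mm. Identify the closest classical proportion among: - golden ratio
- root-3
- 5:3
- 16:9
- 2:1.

root-3

2412/1399 ≈ 1.724. Nearest candidates are root-3 (1.732, off by 0.008) and 16:9 (1.778, off by 0.054).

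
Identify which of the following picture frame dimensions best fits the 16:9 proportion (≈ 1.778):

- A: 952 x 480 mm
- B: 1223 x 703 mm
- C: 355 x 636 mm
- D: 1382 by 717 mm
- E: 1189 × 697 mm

C

Ratios (long/short): A ≈ 1.983; B ≈ 1.740; C ≈ 1.792; D ≈ 1.927; E ≈ 1.706.
16:9 ≈ 1.778; option C is nearest (Δ 0.014).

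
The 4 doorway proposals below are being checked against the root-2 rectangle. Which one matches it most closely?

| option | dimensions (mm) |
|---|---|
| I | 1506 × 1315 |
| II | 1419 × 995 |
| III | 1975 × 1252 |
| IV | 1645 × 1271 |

Target root-2 ≈ 1.414.
I: 1.145 (Δ0.269)  II: 1.426 (Δ0.012)  III: 1.577 (Δ0.163)  IV: 1.294 (Δ0.120)

II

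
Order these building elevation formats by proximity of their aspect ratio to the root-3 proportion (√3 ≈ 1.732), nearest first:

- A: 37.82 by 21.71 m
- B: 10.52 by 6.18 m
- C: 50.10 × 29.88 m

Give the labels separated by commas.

Ratios: A = 37.82 / 21.71 ≈ 1.742; B = 10.52 / 6.18 ≈ 1.702; C = 50.10 / 29.88 ≈ 1.677.
|Δ from 1.732|: A 0.010; B 0.030; C 0.055.

A, B, C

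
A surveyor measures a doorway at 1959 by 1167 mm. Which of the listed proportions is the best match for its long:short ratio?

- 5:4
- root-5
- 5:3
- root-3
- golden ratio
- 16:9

5:3

Ratio = 1959 / 1167 ≈ 1.679.
Distances: 5:4 1.250 (Δ 0.429); root-5 2.236 (Δ 0.557); 5:3 1.667 (Δ 0.012); root-3 1.732 (Δ 0.053); golden ratio 1.618 (Δ 0.061); 16:9 1.778 (Δ 0.099).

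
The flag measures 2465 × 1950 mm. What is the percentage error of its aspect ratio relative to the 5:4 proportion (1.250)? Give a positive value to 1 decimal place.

Ratio = 2465 / 1950 ≈ 1.2641.
Ideal 5:4 = 1.2500. |1.2641 − 1.2500| / 1.2500 ≈ 1.13% → 1.1%.

1.1%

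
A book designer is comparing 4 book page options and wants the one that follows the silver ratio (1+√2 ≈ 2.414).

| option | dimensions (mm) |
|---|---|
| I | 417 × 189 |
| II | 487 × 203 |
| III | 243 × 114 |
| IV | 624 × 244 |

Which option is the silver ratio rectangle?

II

Target silver ratio ≈ 2.414.
I: 2.206 (Δ0.208)  II: 2.399 (Δ0.015)  III: 2.132 (Δ0.282)  IV: 2.557 (Δ0.143)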